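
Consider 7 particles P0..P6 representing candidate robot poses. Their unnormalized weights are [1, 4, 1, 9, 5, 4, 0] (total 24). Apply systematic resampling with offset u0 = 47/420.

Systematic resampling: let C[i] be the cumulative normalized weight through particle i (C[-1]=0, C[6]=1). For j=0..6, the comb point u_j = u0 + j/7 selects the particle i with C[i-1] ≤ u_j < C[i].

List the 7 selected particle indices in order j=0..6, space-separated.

1 3 3 3 4 4 5

C = [1/24, 5/24, 1/4, 5/8, 5/6, 1, 1]
j=0: u_0=47/420 ∈ [1/24, 5/24) → index 1
j=1: u_1=107/420 ∈ [1/4, 5/8) → index 3
j=2: u_2=167/420 ∈ [1/4, 5/8) → index 3
j=3: u_3=227/420 ∈ [1/4, 5/8) → index 3
j=4: u_4=41/60 ∈ [5/8, 5/6) → index 4
j=5: u_5=347/420 ∈ [5/8, 5/6) → index 4
j=6: u_6=407/420 ∈ [5/6, 1) → index 5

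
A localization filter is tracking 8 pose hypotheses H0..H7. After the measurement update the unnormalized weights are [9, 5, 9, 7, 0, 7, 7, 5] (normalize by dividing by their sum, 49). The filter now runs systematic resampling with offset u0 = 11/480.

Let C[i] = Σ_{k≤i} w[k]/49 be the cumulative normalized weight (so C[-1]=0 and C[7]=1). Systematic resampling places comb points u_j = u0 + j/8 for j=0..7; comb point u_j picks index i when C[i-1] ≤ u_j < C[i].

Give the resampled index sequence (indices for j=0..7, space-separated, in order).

C = [9/49, 2/7, 23/49, 30/49, 30/49, 37/49, 44/49, 1]
j=0: u_0=11/480 ∈ [0, 9/49) → index 0
j=1: u_1=71/480 ∈ [0, 9/49) → index 0
j=2: u_2=131/480 ∈ [9/49, 2/7) → index 1
j=3: u_3=191/480 ∈ [2/7, 23/49) → index 2
j=4: u_4=251/480 ∈ [23/49, 30/49) → index 3
j=5: u_5=311/480 ∈ [30/49, 37/49) → index 5
j=6: u_6=371/480 ∈ [37/49, 44/49) → index 6
j=7: u_7=431/480 ∈ [37/49, 44/49) → index 6

0 0 1 2 3 5 6 6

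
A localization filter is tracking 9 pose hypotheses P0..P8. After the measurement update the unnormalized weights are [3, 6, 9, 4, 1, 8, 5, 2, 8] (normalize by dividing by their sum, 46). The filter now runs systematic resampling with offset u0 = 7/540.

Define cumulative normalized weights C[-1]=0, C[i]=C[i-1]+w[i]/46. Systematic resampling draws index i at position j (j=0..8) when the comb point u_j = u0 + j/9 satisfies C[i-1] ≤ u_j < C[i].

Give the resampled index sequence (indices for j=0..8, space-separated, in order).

C = [3/46, 9/46, 9/23, 11/23, 1/2, 31/46, 18/23, 19/23, 1]
j=0: u_0=7/540 ∈ [0, 3/46) → index 0
j=1: u_1=67/540 ∈ [3/46, 9/46) → index 1
j=2: u_2=127/540 ∈ [9/46, 9/23) → index 2
j=3: u_3=187/540 ∈ [9/46, 9/23) → index 2
j=4: u_4=247/540 ∈ [9/23, 11/23) → index 3
j=5: u_5=307/540 ∈ [1/2, 31/46) → index 5
j=6: u_6=367/540 ∈ [31/46, 18/23) → index 6
j=7: u_7=427/540 ∈ [18/23, 19/23) → index 7
j=8: u_8=487/540 ∈ [19/23, 1) → index 8

0 1 2 2 3 5 6 7 8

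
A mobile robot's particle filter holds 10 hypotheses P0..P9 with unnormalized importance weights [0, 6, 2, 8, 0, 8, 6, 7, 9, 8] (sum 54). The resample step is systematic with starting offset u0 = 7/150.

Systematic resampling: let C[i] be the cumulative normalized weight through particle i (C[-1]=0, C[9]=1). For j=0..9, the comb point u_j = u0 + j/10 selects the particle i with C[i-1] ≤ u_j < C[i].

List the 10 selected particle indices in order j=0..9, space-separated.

C = [0, 1/9, 4/27, 8/27, 8/27, 4/9, 5/9, 37/54, 23/27, 1]
j=0: u_0=7/150 ∈ [0, 1/9) → index 1
j=1: u_1=11/75 ∈ [1/9, 4/27) → index 2
j=2: u_2=37/150 ∈ [4/27, 8/27) → index 3
j=3: u_3=26/75 ∈ [8/27, 4/9) → index 5
j=4: u_4=67/150 ∈ [4/9, 5/9) → index 6
j=5: u_5=41/75 ∈ [4/9, 5/9) → index 6
j=6: u_6=97/150 ∈ [5/9, 37/54) → index 7
j=7: u_7=56/75 ∈ [37/54, 23/27) → index 8
j=8: u_8=127/150 ∈ [37/54, 23/27) → index 8
j=9: u_9=71/75 ∈ [23/27, 1) → index 9

1 2 3 5 6 6 7 8 8 9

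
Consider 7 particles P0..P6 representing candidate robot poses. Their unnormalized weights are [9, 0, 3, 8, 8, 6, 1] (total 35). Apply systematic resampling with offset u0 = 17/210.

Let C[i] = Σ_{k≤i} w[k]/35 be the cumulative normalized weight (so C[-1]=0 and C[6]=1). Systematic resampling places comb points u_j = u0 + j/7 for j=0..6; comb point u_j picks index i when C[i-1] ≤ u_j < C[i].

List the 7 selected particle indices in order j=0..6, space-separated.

0 0 3 3 4 4 5

C = [9/35, 9/35, 12/35, 4/7, 4/5, 34/35, 1]
j=0: u_0=17/210 ∈ [0, 9/35) → index 0
j=1: u_1=47/210 ∈ [0, 9/35) → index 0
j=2: u_2=11/30 ∈ [12/35, 4/7) → index 3
j=3: u_3=107/210 ∈ [12/35, 4/7) → index 3
j=4: u_4=137/210 ∈ [4/7, 4/5) → index 4
j=5: u_5=167/210 ∈ [4/7, 4/5) → index 4
j=6: u_6=197/210 ∈ [4/5, 34/35) → index 5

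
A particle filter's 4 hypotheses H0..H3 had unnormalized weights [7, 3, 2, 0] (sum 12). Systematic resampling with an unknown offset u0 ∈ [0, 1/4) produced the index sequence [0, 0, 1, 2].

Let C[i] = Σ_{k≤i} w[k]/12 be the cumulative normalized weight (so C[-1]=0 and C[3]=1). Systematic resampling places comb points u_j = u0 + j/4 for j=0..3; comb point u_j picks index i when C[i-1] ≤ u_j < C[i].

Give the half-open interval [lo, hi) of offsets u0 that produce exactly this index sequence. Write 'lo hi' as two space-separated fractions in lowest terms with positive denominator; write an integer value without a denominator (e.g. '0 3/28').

1/12 1/4

C = [7/12, 5/6, 1, 1]
j=0 picked index 0: u0 ∈ [0, 7/12)
j=1 picked index 0: u0 ∈ [-1/4, 1/3)
j=2 picked index 1: u0 ∈ [1/12, 1/3)
j=3 picked index 2: u0 ∈ [1/12, 1/4)
intersection: [1/12, 1/4)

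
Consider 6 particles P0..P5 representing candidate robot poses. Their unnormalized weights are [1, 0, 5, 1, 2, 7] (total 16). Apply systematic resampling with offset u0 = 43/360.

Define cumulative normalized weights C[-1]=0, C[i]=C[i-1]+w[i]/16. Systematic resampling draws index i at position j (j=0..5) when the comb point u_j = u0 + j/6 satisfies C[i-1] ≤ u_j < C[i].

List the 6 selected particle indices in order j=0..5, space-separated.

C = [1/16, 1/16, 3/8, 7/16, 9/16, 1]
j=0: u_0=43/360 ∈ [1/16, 3/8) → index 2
j=1: u_1=103/360 ∈ [1/16, 3/8) → index 2
j=2: u_2=163/360 ∈ [7/16, 9/16) → index 4
j=3: u_3=223/360 ∈ [9/16, 1) → index 5
j=4: u_4=283/360 ∈ [9/16, 1) → index 5
j=5: u_5=343/360 ∈ [9/16, 1) → index 5

2 2 4 5 5 5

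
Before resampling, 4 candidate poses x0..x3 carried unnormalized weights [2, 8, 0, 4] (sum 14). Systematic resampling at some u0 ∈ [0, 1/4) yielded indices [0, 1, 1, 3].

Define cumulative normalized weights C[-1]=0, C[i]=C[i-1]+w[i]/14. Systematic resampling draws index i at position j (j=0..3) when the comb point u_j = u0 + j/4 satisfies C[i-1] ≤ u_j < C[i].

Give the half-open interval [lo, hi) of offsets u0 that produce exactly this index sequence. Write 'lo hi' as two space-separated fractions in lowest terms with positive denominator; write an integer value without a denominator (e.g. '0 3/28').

C = [1/7, 5/7, 5/7, 1]
j=0 picked index 0: u0 ∈ [0, 1/7)
j=1 picked index 1: u0 ∈ [-3/28, 13/28)
j=2 picked index 1: u0 ∈ [-5/14, 3/14)
j=3 picked index 3: u0 ∈ [-1/28, 1/4)
intersection: [0, 1/7)

0 1/7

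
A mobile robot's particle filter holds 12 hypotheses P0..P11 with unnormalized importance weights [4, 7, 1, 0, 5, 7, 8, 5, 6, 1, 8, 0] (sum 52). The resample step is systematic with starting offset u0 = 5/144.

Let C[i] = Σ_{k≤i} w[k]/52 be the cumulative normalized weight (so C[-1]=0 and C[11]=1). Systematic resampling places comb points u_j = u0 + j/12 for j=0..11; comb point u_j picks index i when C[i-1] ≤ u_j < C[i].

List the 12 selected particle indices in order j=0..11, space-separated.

0 1 1 4 5 5 6 7 7 8 10 10

C = [1/13, 11/52, 3/13, 3/13, 17/52, 6/13, 8/13, 37/52, 43/52, 11/13, 1, 1]
j=0: u_0=5/144 ∈ [0, 1/13) → index 0
j=1: u_1=17/144 ∈ [1/13, 11/52) → index 1
j=2: u_2=29/144 ∈ [1/13, 11/52) → index 1
j=3: u_3=41/144 ∈ [3/13, 17/52) → index 4
j=4: u_4=53/144 ∈ [17/52, 6/13) → index 5
j=5: u_5=65/144 ∈ [17/52, 6/13) → index 5
j=6: u_6=77/144 ∈ [6/13, 8/13) → index 6
j=7: u_7=89/144 ∈ [8/13, 37/52) → index 7
j=8: u_8=101/144 ∈ [8/13, 37/52) → index 7
j=9: u_9=113/144 ∈ [37/52, 43/52) → index 8
j=10: u_10=125/144 ∈ [11/13, 1) → index 10
j=11: u_11=137/144 ∈ [11/13, 1) → index 10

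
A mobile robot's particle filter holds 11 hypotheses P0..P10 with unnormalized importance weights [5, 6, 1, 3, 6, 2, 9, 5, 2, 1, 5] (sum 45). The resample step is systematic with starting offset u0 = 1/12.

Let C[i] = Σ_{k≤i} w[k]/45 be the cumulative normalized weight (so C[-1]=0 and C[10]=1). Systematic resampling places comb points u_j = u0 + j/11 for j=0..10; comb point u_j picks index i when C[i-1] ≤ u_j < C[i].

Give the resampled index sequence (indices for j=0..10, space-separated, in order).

C = [1/9, 11/45, 4/15, 1/3, 7/15, 23/45, 32/45, 37/45, 13/15, 8/9, 1]
j=0: u_0=1/12 ∈ [0, 1/9) → index 0
j=1: u_1=23/132 ∈ [1/9, 11/45) → index 1
j=2: u_2=35/132 ∈ [11/45, 4/15) → index 2
j=3: u_3=47/132 ∈ [1/3, 7/15) → index 4
j=4: u_4=59/132 ∈ [1/3, 7/15) → index 4
j=5: u_5=71/132 ∈ [23/45, 32/45) → index 6
j=6: u_6=83/132 ∈ [23/45, 32/45) → index 6
j=7: u_7=95/132 ∈ [32/45, 37/45) → index 7
j=8: u_8=107/132 ∈ [32/45, 37/45) → index 7
j=9: u_9=119/132 ∈ [8/9, 1) → index 10
j=10: u_10=131/132 ∈ [8/9, 1) → index 10

0 1 2 4 4 6 6 7 7 10 10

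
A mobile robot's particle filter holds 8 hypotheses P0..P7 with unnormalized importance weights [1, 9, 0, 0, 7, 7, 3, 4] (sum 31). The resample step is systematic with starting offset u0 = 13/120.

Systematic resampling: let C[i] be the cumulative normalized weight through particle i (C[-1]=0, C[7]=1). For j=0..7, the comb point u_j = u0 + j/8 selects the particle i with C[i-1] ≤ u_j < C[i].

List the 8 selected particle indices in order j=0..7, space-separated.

C = [1/31, 10/31, 10/31, 10/31, 17/31, 24/31, 27/31, 1]
j=0: u_0=13/120 ∈ [1/31, 10/31) → index 1
j=1: u_1=7/30 ∈ [1/31, 10/31) → index 1
j=2: u_2=43/120 ∈ [10/31, 17/31) → index 4
j=3: u_3=29/60 ∈ [10/31, 17/31) → index 4
j=4: u_4=73/120 ∈ [17/31, 24/31) → index 5
j=5: u_5=11/15 ∈ [17/31, 24/31) → index 5
j=6: u_6=103/120 ∈ [24/31, 27/31) → index 6
j=7: u_7=59/60 ∈ [27/31, 1) → index 7

1 1 4 4 5 5 6 7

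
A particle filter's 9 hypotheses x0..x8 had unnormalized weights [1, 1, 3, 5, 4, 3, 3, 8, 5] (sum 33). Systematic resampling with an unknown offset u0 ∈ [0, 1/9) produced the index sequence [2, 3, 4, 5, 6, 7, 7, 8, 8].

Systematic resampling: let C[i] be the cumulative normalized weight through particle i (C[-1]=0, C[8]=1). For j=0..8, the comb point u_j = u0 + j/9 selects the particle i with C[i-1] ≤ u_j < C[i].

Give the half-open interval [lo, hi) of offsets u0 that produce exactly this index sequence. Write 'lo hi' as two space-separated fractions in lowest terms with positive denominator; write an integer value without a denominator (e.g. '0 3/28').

1/11 1/9

C = [1/33, 2/33, 5/33, 10/33, 14/33, 17/33, 20/33, 28/33, 1]
j=0 picked index 2: u0 ∈ [2/33, 5/33)
j=1 picked index 3: u0 ∈ [4/99, 19/99)
j=2 picked index 4: u0 ∈ [8/99, 20/99)
j=3 picked index 5: u0 ∈ [1/11, 2/11)
j=4 picked index 6: u0 ∈ [7/99, 16/99)
j=5 picked index 7: u0 ∈ [5/99, 29/99)
j=6 picked index 7: u0 ∈ [-2/33, 2/11)
j=7 picked index 8: u0 ∈ [7/99, 2/9)
j=8 picked index 8: u0 ∈ [-4/99, 1/9)
intersection: [1/11, 1/9)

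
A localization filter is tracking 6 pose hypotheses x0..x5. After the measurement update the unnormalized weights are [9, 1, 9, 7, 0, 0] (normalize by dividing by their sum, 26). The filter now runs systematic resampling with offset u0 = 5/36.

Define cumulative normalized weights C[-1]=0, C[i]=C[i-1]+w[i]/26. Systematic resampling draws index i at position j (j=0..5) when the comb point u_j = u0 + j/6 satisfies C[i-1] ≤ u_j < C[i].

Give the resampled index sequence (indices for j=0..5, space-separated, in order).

0 0 2 2 3 3

C = [9/26, 5/13, 19/26, 1, 1, 1]
j=0: u_0=5/36 ∈ [0, 9/26) → index 0
j=1: u_1=11/36 ∈ [0, 9/26) → index 0
j=2: u_2=17/36 ∈ [5/13, 19/26) → index 2
j=3: u_3=23/36 ∈ [5/13, 19/26) → index 2
j=4: u_4=29/36 ∈ [19/26, 1) → index 3
j=5: u_5=35/36 ∈ [19/26, 1) → index 3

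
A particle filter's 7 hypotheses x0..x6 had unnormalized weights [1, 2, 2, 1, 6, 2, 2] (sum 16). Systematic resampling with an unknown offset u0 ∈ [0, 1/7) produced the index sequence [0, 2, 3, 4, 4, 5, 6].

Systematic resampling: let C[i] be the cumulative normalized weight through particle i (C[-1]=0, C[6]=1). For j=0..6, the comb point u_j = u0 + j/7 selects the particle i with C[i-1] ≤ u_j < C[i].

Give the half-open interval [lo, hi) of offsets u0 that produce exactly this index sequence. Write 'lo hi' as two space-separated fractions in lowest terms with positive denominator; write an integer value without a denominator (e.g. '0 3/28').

C = [1/16, 3/16, 5/16, 3/8, 3/4, 7/8, 1]
j=0 picked index 0: u0 ∈ [0, 1/16)
j=1 picked index 2: u0 ∈ [5/112, 19/112)
j=2 picked index 3: u0 ∈ [3/112, 5/56)
j=3 picked index 4: u0 ∈ [-3/56, 9/28)
j=4 picked index 4: u0 ∈ [-11/56, 5/28)
j=5 picked index 5: u0 ∈ [1/28, 9/56)
j=6 picked index 6: u0 ∈ [1/56, 1/7)
intersection: [5/112, 1/16)

5/112 1/16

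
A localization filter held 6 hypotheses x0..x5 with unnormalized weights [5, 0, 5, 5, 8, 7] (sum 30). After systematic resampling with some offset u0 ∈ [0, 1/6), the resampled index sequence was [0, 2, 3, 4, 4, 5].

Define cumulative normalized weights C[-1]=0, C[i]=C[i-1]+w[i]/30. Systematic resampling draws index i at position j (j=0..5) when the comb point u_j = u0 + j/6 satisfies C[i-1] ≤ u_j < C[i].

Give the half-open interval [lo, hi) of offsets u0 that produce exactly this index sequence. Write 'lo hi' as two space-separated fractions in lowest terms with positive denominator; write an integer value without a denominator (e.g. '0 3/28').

0 1/10

C = [1/6, 1/6, 1/3, 1/2, 23/30, 1]
j=0 picked index 0: u0 ∈ [0, 1/6)
j=1 picked index 2: u0 ∈ [0, 1/6)
j=2 picked index 3: u0 ∈ [0, 1/6)
j=3 picked index 4: u0 ∈ [0, 4/15)
j=4 picked index 4: u0 ∈ [-1/6, 1/10)
j=5 picked index 5: u0 ∈ [-1/15, 1/6)
intersection: [0, 1/10)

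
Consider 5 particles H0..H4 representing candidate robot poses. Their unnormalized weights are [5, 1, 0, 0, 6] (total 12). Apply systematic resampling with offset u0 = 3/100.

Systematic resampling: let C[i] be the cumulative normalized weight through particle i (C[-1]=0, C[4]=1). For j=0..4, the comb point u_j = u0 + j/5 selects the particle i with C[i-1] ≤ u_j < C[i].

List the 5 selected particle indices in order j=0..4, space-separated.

0 0 1 4 4

C = [5/12, 1/2, 1/2, 1/2, 1]
j=0: u_0=3/100 ∈ [0, 5/12) → index 0
j=1: u_1=23/100 ∈ [0, 5/12) → index 0
j=2: u_2=43/100 ∈ [5/12, 1/2) → index 1
j=3: u_3=63/100 ∈ [1/2, 1) → index 4
j=4: u_4=83/100 ∈ [1/2, 1) → index 4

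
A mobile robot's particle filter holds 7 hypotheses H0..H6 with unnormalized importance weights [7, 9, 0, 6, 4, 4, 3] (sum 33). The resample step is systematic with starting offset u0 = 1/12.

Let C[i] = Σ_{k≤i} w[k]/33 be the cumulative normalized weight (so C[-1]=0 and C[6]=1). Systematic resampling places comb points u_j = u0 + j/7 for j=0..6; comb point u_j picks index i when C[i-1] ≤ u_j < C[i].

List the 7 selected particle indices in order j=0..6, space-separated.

C = [7/33, 16/33, 16/33, 2/3, 26/33, 10/11, 1]
j=0: u_0=1/12 ∈ [0, 7/33) → index 0
j=1: u_1=19/84 ∈ [7/33, 16/33) → index 1
j=2: u_2=31/84 ∈ [7/33, 16/33) → index 1
j=3: u_3=43/84 ∈ [16/33, 2/3) → index 3
j=4: u_4=55/84 ∈ [16/33, 2/3) → index 3
j=5: u_5=67/84 ∈ [26/33, 10/11) → index 5
j=6: u_6=79/84 ∈ [10/11, 1) → index 6

0 1 1 3 3 5 6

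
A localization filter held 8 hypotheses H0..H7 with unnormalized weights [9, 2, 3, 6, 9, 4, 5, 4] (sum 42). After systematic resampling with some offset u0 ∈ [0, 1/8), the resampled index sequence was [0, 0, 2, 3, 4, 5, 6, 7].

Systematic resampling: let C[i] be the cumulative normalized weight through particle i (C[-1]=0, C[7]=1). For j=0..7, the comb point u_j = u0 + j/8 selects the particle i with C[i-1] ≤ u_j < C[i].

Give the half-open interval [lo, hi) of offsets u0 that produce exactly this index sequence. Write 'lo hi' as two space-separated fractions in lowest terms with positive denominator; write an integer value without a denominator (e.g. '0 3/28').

C = [3/14, 11/42, 1/3, 10/21, 29/42, 11/14, 19/21, 1]
j=0 picked index 0: u0 ∈ [0, 3/14)
j=1 picked index 0: u0 ∈ [-1/8, 5/56)
j=2 picked index 2: u0 ∈ [1/84, 1/12)
j=3 picked index 3: u0 ∈ [-1/24, 17/168)
j=4 picked index 4: u0 ∈ [-1/42, 4/21)
j=5 picked index 5: u0 ∈ [11/168, 9/56)
j=6 picked index 6: u0 ∈ [1/28, 13/84)
j=7 picked index 7: u0 ∈ [5/168, 1/8)
intersection: [11/168, 1/12)

11/168 1/12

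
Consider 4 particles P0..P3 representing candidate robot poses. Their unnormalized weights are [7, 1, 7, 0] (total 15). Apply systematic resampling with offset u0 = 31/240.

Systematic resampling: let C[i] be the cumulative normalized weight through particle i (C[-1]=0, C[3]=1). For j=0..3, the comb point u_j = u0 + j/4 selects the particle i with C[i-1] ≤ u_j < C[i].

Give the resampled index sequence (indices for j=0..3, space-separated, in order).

C = [7/15, 8/15, 1, 1]
j=0: u_0=31/240 ∈ [0, 7/15) → index 0
j=1: u_1=91/240 ∈ [0, 7/15) → index 0
j=2: u_2=151/240 ∈ [8/15, 1) → index 2
j=3: u_3=211/240 ∈ [8/15, 1) → index 2

0 0 2 2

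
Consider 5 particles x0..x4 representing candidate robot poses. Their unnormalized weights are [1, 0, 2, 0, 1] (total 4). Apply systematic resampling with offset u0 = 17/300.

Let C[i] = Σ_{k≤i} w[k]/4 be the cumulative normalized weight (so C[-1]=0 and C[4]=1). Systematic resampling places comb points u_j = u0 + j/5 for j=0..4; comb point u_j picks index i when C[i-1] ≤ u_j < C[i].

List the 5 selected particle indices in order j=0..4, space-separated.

C = [1/4, 1/4, 3/4, 3/4, 1]
j=0: u_0=17/300 ∈ [0, 1/4) → index 0
j=1: u_1=77/300 ∈ [1/4, 3/4) → index 2
j=2: u_2=137/300 ∈ [1/4, 3/4) → index 2
j=3: u_3=197/300 ∈ [1/4, 3/4) → index 2
j=4: u_4=257/300 ∈ [3/4, 1) → index 4

0 2 2 2 4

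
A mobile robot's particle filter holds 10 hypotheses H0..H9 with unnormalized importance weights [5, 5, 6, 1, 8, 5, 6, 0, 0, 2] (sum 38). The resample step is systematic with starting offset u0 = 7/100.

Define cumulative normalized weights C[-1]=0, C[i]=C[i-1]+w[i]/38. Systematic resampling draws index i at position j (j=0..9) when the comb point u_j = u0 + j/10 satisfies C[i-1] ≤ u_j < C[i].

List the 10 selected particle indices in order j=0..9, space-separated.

C = [5/38, 5/19, 8/19, 17/38, 25/38, 15/19, 18/19, 18/19, 18/19, 1]
j=0: u_0=7/100 ∈ [0, 5/38) → index 0
j=1: u_1=17/100 ∈ [5/38, 5/19) → index 1
j=2: u_2=27/100 ∈ [5/19, 8/19) → index 2
j=3: u_3=37/100 ∈ [5/19, 8/19) → index 2
j=4: u_4=47/100 ∈ [17/38, 25/38) → index 4
j=5: u_5=57/100 ∈ [17/38, 25/38) → index 4
j=6: u_6=67/100 ∈ [25/38, 15/19) → index 5
j=7: u_7=77/100 ∈ [25/38, 15/19) → index 5
j=8: u_8=87/100 ∈ [15/19, 18/19) → index 6
j=9: u_9=97/100 ∈ [18/19, 1) → index 9

0 1 2 2 4 4 5 5 6 9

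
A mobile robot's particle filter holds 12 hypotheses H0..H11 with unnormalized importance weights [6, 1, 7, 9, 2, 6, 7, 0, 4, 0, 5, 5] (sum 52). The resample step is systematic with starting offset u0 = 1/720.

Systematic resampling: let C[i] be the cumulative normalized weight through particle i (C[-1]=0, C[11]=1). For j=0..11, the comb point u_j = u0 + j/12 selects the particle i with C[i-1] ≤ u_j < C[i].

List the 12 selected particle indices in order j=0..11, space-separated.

C = [3/26, 7/52, 7/26, 23/52, 25/52, 31/52, 19/26, 19/26, 21/26, 21/26, 47/52, 1]
j=0: u_0=1/720 ∈ [0, 3/26) → index 0
j=1: u_1=61/720 ∈ [0, 3/26) → index 0
j=2: u_2=121/720 ∈ [7/52, 7/26) → index 2
j=3: u_3=181/720 ∈ [7/52, 7/26) → index 2
j=4: u_4=241/720 ∈ [7/26, 23/52) → index 3
j=5: u_5=301/720 ∈ [7/26, 23/52) → index 3
j=6: u_6=361/720 ∈ [25/52, 31/52) → index 5
j=7: u_7=421/720 ∈ [25/52, 31/52) → index 5
j=8: u_8=481/720 ∈ [31/52, 19/26) → index 6
j=9: u_9=541/720 ∈ [19/26, 21/26) → index 8
j=10: u_10=601/720 ∈ [21/26, 47/52) → index 10
j=11: u_11=661/720 ∈ [47/52, 1) → index 11

0 0 2 2 3 3 5 5 6 8 10 11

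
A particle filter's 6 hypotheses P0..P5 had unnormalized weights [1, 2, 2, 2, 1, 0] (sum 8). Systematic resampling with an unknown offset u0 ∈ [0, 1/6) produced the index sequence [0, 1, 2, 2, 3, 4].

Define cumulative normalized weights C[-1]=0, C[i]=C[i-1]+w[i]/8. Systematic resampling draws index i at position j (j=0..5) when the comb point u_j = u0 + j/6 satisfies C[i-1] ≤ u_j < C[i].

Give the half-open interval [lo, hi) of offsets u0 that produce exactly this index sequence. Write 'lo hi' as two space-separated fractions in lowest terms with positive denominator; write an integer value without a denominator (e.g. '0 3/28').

1/24 1/8

C = [1/8, 3/8, 5/8, 7/8, 1, 1]
j=0 picked index 0: u0 ∈ [0, 1/8)
j=1 picked index 1: u0 ∈ [-1/24, 5/24)
j=2 picked index 2: u0 ∈ [1/24, 7/24)
j=3 picked index 2: u0 ∈ [-1/8, 1/8)
j=4 picked index 3: u0 ∈ [-1/24, 5/24)
j=5 picked index 4: u0 ∈ [1/24, 1/6)
intersection: [1/24, 1/8)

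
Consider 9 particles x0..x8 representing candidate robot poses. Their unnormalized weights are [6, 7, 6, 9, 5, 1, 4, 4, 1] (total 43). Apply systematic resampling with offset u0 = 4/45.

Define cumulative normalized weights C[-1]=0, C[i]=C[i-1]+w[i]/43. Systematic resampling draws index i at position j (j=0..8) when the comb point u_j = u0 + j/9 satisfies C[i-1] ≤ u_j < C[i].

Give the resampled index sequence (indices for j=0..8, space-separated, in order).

C = [6/43, 13/43, 19/43, 28/43, 33/43, 34/43, 38/43, 42/43, 1]
j=0: u_0=4/45 ∈ [0, 6/43) → index 0
j=1: u_1=1/5 ∈ [6/43, 13/43) → index 1
j=2: u_2=14/45 ∈ [13/43, 19/43) → index 2
j=3: u_3=19/45 ∈ [13/43, 19/43) → index 2
j=4: u_4=8/15 ∈ [19/43, 28/43) → index 3
j=5: u_5=29/45 ∈ [19/43, 28/43) → index 3
j=6: u_6=34/45 ∈ [28/43, 33/43) → index 4
j=7: u_7=13/15 ∈ [34/43, 38/43) → index 6
j=8: u_8=44/45 ∈ [42/43, 1) → index 8

0 1 2 2 3 3 4 6 8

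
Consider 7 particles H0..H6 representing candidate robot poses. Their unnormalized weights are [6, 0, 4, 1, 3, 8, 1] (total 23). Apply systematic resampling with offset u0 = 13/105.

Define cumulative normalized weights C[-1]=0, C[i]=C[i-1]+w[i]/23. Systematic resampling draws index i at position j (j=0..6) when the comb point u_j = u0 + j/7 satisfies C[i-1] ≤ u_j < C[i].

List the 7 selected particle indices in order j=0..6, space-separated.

C = [6/23, 6/23, 10/23, 11/23, 14/23, 22/23, 1]
j=0: u_0=13/105 ∈ [0, 6/23) → index 0
j=1: u_1=4/15 ∈ [6/23, 10/23) → index 2
j=2: u_2=43/105 ∈ [6/23, 10/23) → index 2
j=3: u_3=58/105 ∈ [11/23, 14/23) → index 4
j=4: u_4=73/105 ∈ [14/23, 22/23) → index 5
j=5: u_5=88/105 ∈ [14/23, 22/23) → index 5
j=6: u_6=103/105 ∈ [22/23, 1) → index 6

0 2 2 4 5 5 6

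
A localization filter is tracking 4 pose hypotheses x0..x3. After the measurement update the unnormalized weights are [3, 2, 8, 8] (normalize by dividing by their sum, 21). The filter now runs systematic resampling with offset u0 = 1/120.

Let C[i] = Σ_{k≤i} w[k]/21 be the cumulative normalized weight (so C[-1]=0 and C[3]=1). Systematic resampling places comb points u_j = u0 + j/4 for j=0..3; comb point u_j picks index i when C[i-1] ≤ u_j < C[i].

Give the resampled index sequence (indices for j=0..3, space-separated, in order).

C = [1/7, 5/21, 13/21, 1]
j=0: u_0=1/120 ∈ [0, 1/7) → index 0
j=1: u_1=31/120 ∈ [5/21, 13/21) → index 2
j=2: u_2=61/120 ∈ [5/21, 13/21) → index 2
j=3: u_3=91/120 ∈ [13/21, 1) → index 3

0 2 2 3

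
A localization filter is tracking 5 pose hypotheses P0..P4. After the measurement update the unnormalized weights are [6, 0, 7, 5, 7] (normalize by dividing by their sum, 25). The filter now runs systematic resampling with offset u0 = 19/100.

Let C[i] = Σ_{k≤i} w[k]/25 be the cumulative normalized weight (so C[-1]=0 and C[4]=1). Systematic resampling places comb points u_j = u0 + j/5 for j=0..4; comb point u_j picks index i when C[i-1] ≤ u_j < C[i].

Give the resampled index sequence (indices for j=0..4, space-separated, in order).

0 2 3 4 4

C = [6/25, 6/25, 13/25, 18/25, 1]
j=0: u_0=19/100 ∈ [0, 6/25) → index 0
j=1: u_1=39/100 ∈ [6/25, 13/25) → index 2
j=2: u_2=59/100 ∈ [13/25, 18/25) → index 3
j=3: u_3=79/100 ∈ [18/25, 1) → index 4
j=4: u_4=99/100 ∈ [18/25, 1) → index 4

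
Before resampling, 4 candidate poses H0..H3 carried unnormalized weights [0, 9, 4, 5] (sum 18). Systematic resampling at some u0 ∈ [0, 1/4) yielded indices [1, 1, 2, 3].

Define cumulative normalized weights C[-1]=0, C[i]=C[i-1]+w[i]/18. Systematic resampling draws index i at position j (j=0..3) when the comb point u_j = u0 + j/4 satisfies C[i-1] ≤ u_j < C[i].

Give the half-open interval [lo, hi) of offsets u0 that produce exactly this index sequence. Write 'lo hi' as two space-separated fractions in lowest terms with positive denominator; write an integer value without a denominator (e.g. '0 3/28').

C = [0, 1/2, 13/18, 1]
j=0 picked index 1: u0 ∈ [0, 1/2)
j=1 picked index 1: u0 ∈ [-1/4, 1/4)
j=2 picked index 2: u0 ∈ [0, 2/9)
j=3 picked index 3: u0 ∈ [-1/36, 1/4)
intersection: [0, 2/9)

0 2/9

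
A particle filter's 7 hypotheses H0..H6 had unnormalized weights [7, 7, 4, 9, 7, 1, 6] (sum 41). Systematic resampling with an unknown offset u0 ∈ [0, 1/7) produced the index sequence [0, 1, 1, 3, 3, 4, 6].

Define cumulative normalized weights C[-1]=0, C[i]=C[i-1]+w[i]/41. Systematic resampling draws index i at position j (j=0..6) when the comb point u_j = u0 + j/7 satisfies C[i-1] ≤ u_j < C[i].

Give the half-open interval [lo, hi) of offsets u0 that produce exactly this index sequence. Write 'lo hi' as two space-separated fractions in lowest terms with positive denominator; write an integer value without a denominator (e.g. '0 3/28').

C = [7/41, 14/41, 18/41, 27/41, 34/41, 35/41, 1]
j=0 picked index 0: u0 ∈ [0, 7/41)
j=1 picked index 1: u0 ∈ [8/287, 57/287)
j=2 picked index 1: u0 ∈ [-33/287, 16/287)
j=3 picked index 3: u0 ∈ [3/287, 66/287)
j=4 picked index 3: u0 ∈ [-38/287, 25/287)
j=5 picked index 4: u0 ∈ [-16/287, 33/287)
j=6 picked index 6: u0 ∈ [-1/287, 1/7)
intersection: [8/287, 16/287)

8/287 16/287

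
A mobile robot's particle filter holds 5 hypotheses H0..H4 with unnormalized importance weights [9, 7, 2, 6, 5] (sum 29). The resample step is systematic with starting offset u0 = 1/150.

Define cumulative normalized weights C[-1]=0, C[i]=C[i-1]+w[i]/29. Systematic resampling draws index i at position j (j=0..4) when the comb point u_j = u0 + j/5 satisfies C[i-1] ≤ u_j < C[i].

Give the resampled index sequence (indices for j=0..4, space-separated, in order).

0 0 1 2 3

C = [9/29, 16/29, 18/29, 24/29, 1]
j=0: u_0=1/150 ∈ [0, 9/29) → index 0
j=1: u_1=31/150 ∈ [0, 9/29) → index 0
j=2: u_2=61/150 ∈ [9/29, 16/29) → index 1
j=3: u_3=91/150 ∈ [16/29, 18/29) → index 2
j=4: u_4=121/150 ∈ [18/29, 24/29) → index 3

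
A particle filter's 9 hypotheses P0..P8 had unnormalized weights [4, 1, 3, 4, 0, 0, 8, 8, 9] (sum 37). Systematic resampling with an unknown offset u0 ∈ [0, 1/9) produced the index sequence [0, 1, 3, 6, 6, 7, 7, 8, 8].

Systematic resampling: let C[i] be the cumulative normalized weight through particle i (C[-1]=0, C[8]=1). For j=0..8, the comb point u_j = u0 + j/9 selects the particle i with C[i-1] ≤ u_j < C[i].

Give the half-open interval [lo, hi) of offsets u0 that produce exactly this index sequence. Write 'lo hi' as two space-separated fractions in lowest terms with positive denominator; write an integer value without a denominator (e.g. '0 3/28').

C = [4/37, 5/37, 8/37, 12/37, 12/37, 12/37, 20/37, 28/37, 1]
j=0 picked index 0: u0 ∈ [0, 4/37)
j=1 picked index 1: u0 ∈ [-1/333, 8/333)
j=2 picked index 3: u0 ∈ [-2/333, 34/333)
j=3 picked index 6: u0 ∈ [-1/111, 23/111)
j=4 picked index 6: u0 ∈ [-40/333, 32/333)
j=5 picked index 7: u0 ∈ [-5/333, 67/333)
j=6 picked index 7: u0 ∈ [-14/111, 10/111)
j=7 picked index 8: u0 ∈ [-7/333, 2/9)
j=8 picked index 8: u0 ∈ [-44/333, 1/9)
intersection: [0, 8/333)

0 8/333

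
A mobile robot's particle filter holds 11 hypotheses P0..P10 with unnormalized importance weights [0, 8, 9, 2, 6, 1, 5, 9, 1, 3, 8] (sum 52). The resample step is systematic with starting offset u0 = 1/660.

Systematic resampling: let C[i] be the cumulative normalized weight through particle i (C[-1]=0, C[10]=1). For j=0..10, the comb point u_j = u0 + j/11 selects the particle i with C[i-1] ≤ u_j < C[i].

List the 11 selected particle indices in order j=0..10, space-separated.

C = [0, 2/13, 17/52, 19/52, 25/52, 1/2, 31/52, 10/13, 41/52, 11/13, 1]
j=0: u_0=1/660 ∈ [0, 2/13) → index 1
j=1: u_1=61/660 ∈ [0, 2/13) → index 1
j=2: u_2=11/60 ∈ [2/13, 17/52) → index 2
j=3: u_3=181/660 ∈ [2/13, 17/52) → index 2
j=4: u_4=241/660 ∈ [17/52, 19/52) → index 3
j=5: u_5=301/660 ∈ [19/52, 25/52) → index 4
j=6: u_6=361/660 ∈ [1/2, 31/52) → index 6
j=7: u_7=421/660 ∈ [31/52, 10/13) → index 7
j=8: u_8=481/660 ∈ [31/52, 10/13) → index 7
j=9: u_9=541/660 ∈ [41/52, 11/13) → index 9
j=10: u_10=601/660 ∈ [11/13, 1) → index 10

1 1 2 2 3 4 6 7 7 9 10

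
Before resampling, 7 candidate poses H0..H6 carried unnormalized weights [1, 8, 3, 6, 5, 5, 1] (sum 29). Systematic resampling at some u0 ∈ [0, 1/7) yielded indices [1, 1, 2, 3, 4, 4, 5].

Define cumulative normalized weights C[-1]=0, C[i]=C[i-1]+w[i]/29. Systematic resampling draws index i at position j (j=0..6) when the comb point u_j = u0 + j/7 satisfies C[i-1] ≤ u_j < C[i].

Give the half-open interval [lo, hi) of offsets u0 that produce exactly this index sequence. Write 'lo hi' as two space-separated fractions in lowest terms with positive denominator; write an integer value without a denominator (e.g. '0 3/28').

10/203 16/203

C = [1/29, 9/29, 12/29, 18/29, 23/29, 28/29, 1]
j=0 picked index 1: u0 ∈ [1/29, 9/29)
j=1 picked index 1: u0 ∈ [-22/203, 34/203)
j=2 picked index 2: u0 ∈ [5/203, 26/203)
j=3 picked index 3: u0 ∈ [-3/203, 39/203)
j=4 picked index 4: u0 ∈ [10/203, 45/203)
j=5 picked index 4: u0 ∈ [-19/203, 16/203)
j=6 picked index 5: u0 ∈ [-13/203, 22/203)
intersection: [10/203, 16/203)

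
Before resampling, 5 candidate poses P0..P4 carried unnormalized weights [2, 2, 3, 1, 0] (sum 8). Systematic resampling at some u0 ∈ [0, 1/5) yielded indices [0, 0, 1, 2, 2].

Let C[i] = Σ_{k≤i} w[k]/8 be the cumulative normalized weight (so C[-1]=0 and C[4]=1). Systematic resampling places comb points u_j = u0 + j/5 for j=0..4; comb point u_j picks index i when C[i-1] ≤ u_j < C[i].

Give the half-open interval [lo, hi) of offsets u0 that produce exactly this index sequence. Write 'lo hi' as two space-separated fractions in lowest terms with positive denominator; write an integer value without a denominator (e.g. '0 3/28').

C = [1/4, 1/2, 7/8, 1, 1]
j=0 picked index 0: u0 ∈ [0, 1/4)
j=1 picked index 0: u0 ∈ [-1/5, 1/20)
j=2 picked index 1: u0 ∈ [-3/20, 1/10)
j=3 picked index 2: u0 ∈ [-1/10, 11/40)
j=4 picked index 2: u0 ∈ [-3/10, 3/40)
intersection: [0, 1/20)

0 1/20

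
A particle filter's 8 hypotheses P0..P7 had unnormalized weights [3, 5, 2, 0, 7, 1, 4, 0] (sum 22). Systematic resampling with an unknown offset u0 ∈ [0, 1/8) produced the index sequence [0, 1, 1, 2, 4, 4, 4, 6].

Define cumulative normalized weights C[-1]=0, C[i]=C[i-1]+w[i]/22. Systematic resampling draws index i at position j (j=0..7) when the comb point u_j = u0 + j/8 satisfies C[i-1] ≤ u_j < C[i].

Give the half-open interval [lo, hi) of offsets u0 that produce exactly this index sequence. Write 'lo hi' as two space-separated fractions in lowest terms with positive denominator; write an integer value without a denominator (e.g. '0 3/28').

1/88 1/44

C = [3/22, 4/11, 5/11, 5/11, 17/22, 9/11, 1, 1]
j=0 picked index 0: u0 ∈ [0, 3/22)
j=1 picked index 1: u0 ∈ [1/88, 21/88)
j=2 picked index 1: u0 ∈ [-5/44, 5/44)
j=3 picked index 2: u0 ∈ [-1/88, 7/88)
j=4 picked index 4: u0 ∈ [-1/22, 3/11)
j=5 picked index 4: u0 ∈ [-15/88, 13/88)
j=6 picked index 4: u0 ∈ [-13/44, 1/44)
j=7 picked index 6: u0 ∈ [-5/88, 1/8)
intersection: [1/88, 1/44)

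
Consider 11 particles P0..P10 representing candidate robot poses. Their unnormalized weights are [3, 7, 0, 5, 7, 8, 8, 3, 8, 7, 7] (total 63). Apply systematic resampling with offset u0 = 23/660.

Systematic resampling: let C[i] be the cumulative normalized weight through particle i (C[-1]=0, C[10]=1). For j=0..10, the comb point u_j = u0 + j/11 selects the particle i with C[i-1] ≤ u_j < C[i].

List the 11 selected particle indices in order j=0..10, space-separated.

C = [1/21, 10/63, 10/63, 5/21, 22/63, 10/21, 38/63, 41/63, 7/9, 8/9, 1]
j=0: u_0=23/660 ∈ [0, 1/21) → index 0
j=1: u_1=83/660 ∈ [1/21, 10/63) → index 1
j=2: u_2=13/60 ∈ [10/63, 5/21) → index 3
j=3: u_3=203/660 ∈ [5/21, 22/63) → index 4
j=4: u_4=263/660 ∈ [22/63, 10/21) → index 5
j=5: u_5=323/660 ∈ [10/21, 38/63) → index 6
j=6: u_6=383/660 ∈ [10/21, 38/63) → index 6
j=7: u_7=443/660 ∈ [41/63, 7/9) → index 8
j=8: u_8=503/660 ∈ [41/63, 7/9) → index 8
j=9: u_9=563/660 ∈ [7/9, 8/9) → index 9
j=10: u_10=623/660 ∈ [8/9, 1) → index 10

0 1 3 4 5 6 6 8 8 9 10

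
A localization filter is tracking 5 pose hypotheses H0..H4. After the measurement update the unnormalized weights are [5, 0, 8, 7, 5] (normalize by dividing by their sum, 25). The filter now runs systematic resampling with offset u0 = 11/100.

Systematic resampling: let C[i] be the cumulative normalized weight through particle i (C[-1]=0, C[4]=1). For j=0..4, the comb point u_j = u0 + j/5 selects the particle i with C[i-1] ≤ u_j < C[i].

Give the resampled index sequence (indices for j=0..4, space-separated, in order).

C = [1/5, 1/5, 13/25, 4/5, 1]
j=0: u_0=11/100 ∈ [0, 1/5) → index 0
j=1: u_1=31/100 ∈ [1/5, 13/25) → index 2
j=2: u_2=51/100 ∈ [1/5, 13/25) → index 2
j=3: u_3=71/100 ∈ [13/25, 4/5) → index 3
j=4: u_4=91/100 ∈ [4/5, 1) → index 4

0 2 2 3 4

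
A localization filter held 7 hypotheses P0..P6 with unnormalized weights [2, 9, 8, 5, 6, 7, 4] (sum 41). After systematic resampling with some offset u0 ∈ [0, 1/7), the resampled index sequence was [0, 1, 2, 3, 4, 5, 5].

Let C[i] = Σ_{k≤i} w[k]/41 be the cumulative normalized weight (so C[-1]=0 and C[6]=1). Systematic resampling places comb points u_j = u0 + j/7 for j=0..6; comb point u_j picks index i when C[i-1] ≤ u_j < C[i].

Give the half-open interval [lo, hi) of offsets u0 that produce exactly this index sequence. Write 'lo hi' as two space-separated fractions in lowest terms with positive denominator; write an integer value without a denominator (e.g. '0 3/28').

C = [2/41, 11/41, 19/41, 24/41, 30/41, 37/41, 1]
j=0 picked index 0: u0 ∈ [0, 2/41)
j=1 picked index 1: u0 ∈ [-27/287, 36/287)
j=2 picked index 2: u0 ∈ [-5/287, 51/287)
j=3 picked index 3: u0 ∈ [10/287, 45/287)
j=4 picked index 4: u0 ∈ [4/287, 46/287)
j=5 picked index 5: u0 ∈ [5/287, 54/287)
j=6 picked index 5: u0 ∈ [-36/287, 13/287)
intersection: [10/287, 13/287)

10/287 13/287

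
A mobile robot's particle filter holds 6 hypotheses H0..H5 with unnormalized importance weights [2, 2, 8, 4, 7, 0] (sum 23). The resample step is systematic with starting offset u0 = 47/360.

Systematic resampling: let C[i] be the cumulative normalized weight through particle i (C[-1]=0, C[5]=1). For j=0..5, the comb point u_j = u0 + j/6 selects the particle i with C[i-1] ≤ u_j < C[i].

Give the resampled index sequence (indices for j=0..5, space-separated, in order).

C = [2/23, 4/23, 12/23, 16/23, 1, 1]
j=0: u_0=47/360 ∈ [2/23, 4/23) → index 1
j=1: u_1=107/360 ∈ [4/23, 12/23) → index 2
j=2: u_2=167/360 ∈ [4/23, 12/23) → index 2
j=3: u_3=227/360 ∈ [12/23, 16/23) → index 3
j=4: u_4=287/360 ∈ [16/23, 1) → index 4
j=5: u_5=347/360 ∈ [16/23, 1) → index 4

1 2 2 3 4 4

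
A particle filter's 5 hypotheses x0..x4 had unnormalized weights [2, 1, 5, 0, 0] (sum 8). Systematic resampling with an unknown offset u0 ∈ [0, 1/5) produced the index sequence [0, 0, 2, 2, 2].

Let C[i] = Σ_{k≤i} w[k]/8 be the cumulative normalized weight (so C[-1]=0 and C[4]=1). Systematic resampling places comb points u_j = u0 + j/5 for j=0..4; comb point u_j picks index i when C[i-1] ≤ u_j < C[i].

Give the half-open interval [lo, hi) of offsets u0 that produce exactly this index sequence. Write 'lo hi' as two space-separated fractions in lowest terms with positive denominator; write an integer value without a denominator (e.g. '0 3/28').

0 1/20

C = [1/4, 3/8, 1, 1, 1]
j=0 picked index 0: u0 ∈ [0, 1/4)
j=1 picked index 0: u0 ∈ [-1/5, 1/20)
j=2 picked index 2: u0 ∈ [-1/40, 3/5)
j=3 picked index 2: u0 ∈ [-9/40, 2/5)
j=4 picked index 2: u0 ∈ [-17/40, 1/5)
intersection: [0, 1/20)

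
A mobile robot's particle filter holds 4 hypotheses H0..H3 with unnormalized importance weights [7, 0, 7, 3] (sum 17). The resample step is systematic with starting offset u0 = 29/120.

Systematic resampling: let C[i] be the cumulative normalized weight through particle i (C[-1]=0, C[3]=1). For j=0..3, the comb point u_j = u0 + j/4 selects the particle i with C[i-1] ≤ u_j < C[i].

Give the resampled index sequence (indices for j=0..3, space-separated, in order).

0 2 2 3

C = [7/17, 7/17, 14/17, 1]
j=0: u_0=29/120 ∈ [0, 7/17) → index 0
j=1: u_1=59/120 ∈ [7/17, 14/17) → index 2
j=2: u_2=89/120 ∈ [7/17, 14/17) → index 2
j=3: u_3=119/120 ∈ [14/17, 1) → index 3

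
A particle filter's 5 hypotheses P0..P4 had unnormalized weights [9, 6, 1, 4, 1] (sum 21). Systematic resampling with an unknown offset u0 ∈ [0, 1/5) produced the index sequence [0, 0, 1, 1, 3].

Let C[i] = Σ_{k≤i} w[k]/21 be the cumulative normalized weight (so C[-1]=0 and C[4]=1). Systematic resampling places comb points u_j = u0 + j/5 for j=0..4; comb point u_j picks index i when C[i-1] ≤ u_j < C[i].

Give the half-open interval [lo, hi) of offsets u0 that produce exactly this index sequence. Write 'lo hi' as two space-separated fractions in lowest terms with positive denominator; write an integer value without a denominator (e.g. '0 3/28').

1/35 4/35

C = [3/7, 5/7, 16/21, 20/21, 1]
j=0 picked index 0: u0 ∈ [0, 3/7)
j=1 picked index 0: u0 ∈ [-1/5, 8/35)
j=2 picked index 1: u0 ∈ [1/35, 11/35)
j=3 picked index 1: u0 ∈ [-6/35, 4/35)
j=4 picked index 3: u0 ∈ [-4/105, 16/105)
intersection: [1/35, 4/35)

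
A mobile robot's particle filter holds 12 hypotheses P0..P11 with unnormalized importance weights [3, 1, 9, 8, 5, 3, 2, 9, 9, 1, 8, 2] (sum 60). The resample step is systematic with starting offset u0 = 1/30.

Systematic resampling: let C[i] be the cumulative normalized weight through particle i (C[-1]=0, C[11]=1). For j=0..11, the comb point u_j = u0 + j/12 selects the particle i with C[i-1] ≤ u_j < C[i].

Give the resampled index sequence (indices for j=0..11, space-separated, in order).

0 2 2 3 4 5 7 7 8 8 10 10

C = [1/20, 1/15, 13/60, 7/20, 13/30, 29/60, 31/60, 2/3, 49/60, 5/6, 29/30, 1]
j=0: u_0=1/30 ∈ [0, 1/20) → index 0
j=1: u_1=7/60 ∈ [1/15, 13/60) → index 2
j=2: u_2=1/5 ∈ [1/15, 13/60) → index 2
j=3: u_3=17/60 ∈ [13/60, 7/20) → index 3
j=4: u_4=11/30 ∈ [7/20, 13/30) → index 4
j=5: u_5=9/20 ∈ [13/30, 29/60) → index 5
j=6: u_6=8/15 ∈ [31/60, 2/3) → index 7
j=7: u_7=37/60 ∈ [31/60, 2/3) → index 7
j=8: u_8=7/10 ∈ [2/3, 49/60) → index 8
j=9: u_9=47/60 ∈ [2/3, 49/60) → index 8
j=10: u_10=13/15 ∈ [5/6, 29/30) → index 10
j=11: u_11=19/20 ∈ [5/6, 29/30) → index 10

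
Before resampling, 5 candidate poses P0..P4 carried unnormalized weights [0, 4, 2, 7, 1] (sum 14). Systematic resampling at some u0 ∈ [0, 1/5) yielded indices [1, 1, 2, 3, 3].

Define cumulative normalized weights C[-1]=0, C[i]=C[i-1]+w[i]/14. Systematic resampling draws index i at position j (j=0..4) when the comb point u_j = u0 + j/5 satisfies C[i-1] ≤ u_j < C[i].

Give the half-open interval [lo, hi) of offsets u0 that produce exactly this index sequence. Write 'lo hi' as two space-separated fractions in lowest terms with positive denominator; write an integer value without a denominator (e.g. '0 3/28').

C = [0, 2/7, 3/7, 13/14, 1]
j=0 picked index 1: u0 ∈ [0, 2/7)
j=1 picked index 1: u0 ∈ [-1/5, 3/35)
j=2 picked index 2: u0 ∈ [-4/35, 1/35)
j=3 picked index 3: u0 ∈ [-6/35, 23/70)
j=4 picked index 3: u0 ∈ [-13/35, 9/70)
intersection: [0, 1/35)

0 1/35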